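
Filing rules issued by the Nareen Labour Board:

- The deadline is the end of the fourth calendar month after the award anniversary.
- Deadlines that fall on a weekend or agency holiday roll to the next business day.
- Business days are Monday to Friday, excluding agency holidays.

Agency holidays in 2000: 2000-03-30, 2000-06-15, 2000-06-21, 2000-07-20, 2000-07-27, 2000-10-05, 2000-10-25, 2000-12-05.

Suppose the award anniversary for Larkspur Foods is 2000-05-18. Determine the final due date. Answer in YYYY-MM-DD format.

2000-10-02

4 months after 2000-05-18 falls in September 2000; the last day of that month is 2000-09-30.
2000-09-30 is a Saturday; the next business day is 2000-10-02 (Monday).
The final due date is 2000-10-02.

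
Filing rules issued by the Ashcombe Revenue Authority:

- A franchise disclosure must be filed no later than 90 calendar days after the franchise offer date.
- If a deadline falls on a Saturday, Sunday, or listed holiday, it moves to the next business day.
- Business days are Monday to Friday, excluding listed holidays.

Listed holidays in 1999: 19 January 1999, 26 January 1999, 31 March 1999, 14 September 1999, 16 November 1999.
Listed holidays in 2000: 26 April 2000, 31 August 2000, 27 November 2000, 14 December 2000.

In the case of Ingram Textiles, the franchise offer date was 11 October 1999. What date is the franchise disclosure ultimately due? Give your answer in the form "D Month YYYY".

10 January 2000

From 11 October 1999, 90 calendar days later is 9 January 2000.
9 January 2000 is a Sunday, so it moves to the next business day, 10 January 2000 (Monday).
Final deadline: 10 January 2000.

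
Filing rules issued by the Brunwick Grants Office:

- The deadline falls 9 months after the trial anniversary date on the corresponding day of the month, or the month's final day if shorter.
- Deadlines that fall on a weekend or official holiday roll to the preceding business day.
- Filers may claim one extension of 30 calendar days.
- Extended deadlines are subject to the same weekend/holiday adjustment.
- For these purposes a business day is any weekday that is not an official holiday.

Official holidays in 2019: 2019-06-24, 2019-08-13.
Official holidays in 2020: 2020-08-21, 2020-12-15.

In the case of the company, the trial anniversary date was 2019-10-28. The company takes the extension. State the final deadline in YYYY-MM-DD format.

9 months after 2019-10-28, on the same day of the month, is 2020-07-28.
2020-07-28 is a Tuesday and not a listed holiday, so it stands.
Applying the 30-calendar-day extension: 2020-07-28 + 30 days = 2020-08-27.
2020-08-27 falls on a Thursday, which is a business day, so no adjustment is needed.
The final due date is 2020-08-27.

2020-08-27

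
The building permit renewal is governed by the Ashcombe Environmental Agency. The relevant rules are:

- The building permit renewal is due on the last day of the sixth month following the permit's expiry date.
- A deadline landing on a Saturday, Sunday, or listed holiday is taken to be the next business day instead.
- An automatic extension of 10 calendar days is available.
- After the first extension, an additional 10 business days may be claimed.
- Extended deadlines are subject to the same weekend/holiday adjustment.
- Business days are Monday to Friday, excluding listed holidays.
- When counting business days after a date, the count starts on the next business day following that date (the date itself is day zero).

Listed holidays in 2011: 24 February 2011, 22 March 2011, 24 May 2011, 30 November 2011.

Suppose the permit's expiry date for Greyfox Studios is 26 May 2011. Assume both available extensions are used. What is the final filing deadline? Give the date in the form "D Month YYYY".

The sixth month after 26 May 2011 is November 2011, whose last day is 30 November 2011.
30 November 2011 falls on a listed holiday. Rolling to the next business day gives 1 December 2011, a Thursday.
The 10-calendar-day extension moves the deadline from 1 December 2011 to 11 December 2011.
11 December 2011 is a Sunday; the next business day is 12 December 2011 (Monday).
Counting 10 further business days from 12 December 2011 reaches 26 December 2011.
Since 26 December 2011 is a Monday and not a holiday, the date is unchanged.
Deadline: 26 December 2011.

26 December 2011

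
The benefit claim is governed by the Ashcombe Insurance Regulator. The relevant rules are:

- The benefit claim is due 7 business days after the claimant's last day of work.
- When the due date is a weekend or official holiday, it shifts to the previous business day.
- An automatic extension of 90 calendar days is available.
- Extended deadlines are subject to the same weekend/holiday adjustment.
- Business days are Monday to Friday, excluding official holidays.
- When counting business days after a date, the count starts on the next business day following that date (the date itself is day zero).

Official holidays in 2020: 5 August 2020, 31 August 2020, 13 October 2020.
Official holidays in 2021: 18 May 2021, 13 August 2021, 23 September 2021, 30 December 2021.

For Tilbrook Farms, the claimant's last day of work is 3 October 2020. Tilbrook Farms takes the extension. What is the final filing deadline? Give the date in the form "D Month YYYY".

Starting the day after 3 October 2020 and counting 7 business days lands on 14 October 2020.
Since 14 October 2020 is a Wednesday and not a holiday, the date is unchanged.
The 90-calendar-day extension moves the deadline from 14 October 2020 to 12 January 2021.
12 January 2021 (Tuesday) is already a business day.
Deadline: 12 January 2021.

12 January 2021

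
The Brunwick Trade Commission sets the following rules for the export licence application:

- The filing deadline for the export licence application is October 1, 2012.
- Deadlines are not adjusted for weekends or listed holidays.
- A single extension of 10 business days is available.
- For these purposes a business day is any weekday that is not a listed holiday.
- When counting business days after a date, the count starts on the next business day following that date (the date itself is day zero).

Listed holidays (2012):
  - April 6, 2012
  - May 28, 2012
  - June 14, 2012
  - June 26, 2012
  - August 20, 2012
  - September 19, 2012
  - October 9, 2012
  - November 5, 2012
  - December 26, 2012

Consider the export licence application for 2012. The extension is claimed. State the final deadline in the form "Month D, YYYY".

October 16, 2012

The statutory due date is October 1, 2012.
October 1, 2012 falls on a Monday. The rules make no weekend/holiday allowance, so it remains October 1, 2012.
Applying the 10-business-day extension: 10 business days after October 1, 2012 is October 16, 2012.
No adjustment is made for weekends or holidays, so October 16, 2012 stands.
Final deadline: October 16, 2012.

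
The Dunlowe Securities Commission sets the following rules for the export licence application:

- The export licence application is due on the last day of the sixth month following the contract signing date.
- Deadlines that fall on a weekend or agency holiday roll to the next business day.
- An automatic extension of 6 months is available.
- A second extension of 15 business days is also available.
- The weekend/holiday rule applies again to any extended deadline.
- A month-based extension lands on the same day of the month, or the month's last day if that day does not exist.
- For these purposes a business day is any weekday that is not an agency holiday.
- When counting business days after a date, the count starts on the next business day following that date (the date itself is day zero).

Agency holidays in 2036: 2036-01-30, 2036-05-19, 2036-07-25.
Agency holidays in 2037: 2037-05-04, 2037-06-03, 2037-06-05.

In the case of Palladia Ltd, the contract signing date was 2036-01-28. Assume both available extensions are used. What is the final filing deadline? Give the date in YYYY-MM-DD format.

The sixth month after 2036-01-28 is July 2036, whose last day is 2036-07-31.
2036-07-31 falls on a Thursday, which is a business day, so no adjustment is needed.
Add 6 months to 2036-07-31: 2037-01-31.
Because 2037-01-31 is a Saturday, the deadline becomes 2037-02-02 (Monday).
The 15-business-day extension runs from 2037-02-02 to 2037-02-23.
2037-02-23 falls on a Monday, which is a business day, so no adjustment is needed.
So the filing is due 2037-02-23.

2037-02-23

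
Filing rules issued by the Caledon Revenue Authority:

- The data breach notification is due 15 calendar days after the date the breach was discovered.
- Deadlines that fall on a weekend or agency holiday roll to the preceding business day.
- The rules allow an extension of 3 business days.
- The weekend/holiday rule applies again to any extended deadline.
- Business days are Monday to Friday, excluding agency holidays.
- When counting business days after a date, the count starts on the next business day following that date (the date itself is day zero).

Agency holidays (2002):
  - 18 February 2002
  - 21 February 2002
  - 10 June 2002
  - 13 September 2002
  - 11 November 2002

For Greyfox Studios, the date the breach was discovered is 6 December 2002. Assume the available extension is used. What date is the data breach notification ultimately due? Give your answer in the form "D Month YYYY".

From 6 December 2002, 15 calendar days later is 21 December 2002.
21 December 2002 is a Saturday, so it moves to the preceding business day, 20 December 2002 (Friday).
The 3-business-day extension runs from 20 December 2002 to 25 December 2002.
25 December 2002 (Wednesday) is already a business day.
The final due date is 25 December 2002.

25 December 2002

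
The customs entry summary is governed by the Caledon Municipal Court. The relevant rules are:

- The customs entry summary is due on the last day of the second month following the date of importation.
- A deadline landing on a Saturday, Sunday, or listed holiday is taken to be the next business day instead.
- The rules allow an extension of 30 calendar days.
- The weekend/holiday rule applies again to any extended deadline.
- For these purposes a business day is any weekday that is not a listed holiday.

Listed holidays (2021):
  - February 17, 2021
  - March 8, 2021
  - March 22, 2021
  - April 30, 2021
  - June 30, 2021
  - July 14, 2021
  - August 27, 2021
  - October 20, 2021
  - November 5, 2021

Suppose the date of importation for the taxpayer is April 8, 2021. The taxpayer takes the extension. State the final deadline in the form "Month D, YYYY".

August 2, 2021

2 months after April 8, 2021 is June 2021; that month ends on June 30, 2021.
June 30, 2021 is a listed holiday; the next business day is July 1, 2021 (Thursday).
Applying the 30-calendar-day extension: July 1, 2021 + 30 days = July 31, 2021.
July 31, 2021 is a Saturday; the next business day is August 2, 2021 (Monday).
So the filing is due August 2, 2021.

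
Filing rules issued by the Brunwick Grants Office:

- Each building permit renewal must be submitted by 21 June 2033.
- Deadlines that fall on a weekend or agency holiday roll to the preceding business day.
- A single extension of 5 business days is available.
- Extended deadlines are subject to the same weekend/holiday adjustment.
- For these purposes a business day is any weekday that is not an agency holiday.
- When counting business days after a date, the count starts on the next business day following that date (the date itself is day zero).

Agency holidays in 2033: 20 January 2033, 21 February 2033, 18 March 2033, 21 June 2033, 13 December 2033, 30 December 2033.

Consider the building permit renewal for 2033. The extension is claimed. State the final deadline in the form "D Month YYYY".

The stated deadline is 21 June 2033.
21 June 2033 is a listed holiday; the preceding business day is 20 June 2033 (Monday).
Counting 5 further business days from 20 June 2033 reaches 28 June 2033.
Since 28 June 2033 is a Tuesday and not a holiday, the date is unchanged.
So the filing is due 28 June 2033.

28 June 2033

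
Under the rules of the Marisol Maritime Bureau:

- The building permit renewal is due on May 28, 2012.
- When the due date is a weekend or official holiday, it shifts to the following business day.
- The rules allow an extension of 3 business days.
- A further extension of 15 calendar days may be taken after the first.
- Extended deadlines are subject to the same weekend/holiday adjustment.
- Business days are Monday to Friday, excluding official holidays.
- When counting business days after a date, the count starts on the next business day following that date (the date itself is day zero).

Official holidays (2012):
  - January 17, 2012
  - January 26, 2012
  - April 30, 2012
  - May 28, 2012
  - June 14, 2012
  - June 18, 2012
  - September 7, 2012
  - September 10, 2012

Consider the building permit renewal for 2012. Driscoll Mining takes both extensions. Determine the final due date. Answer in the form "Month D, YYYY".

June 19, 2012

The statutory due date is May 28, 2012.
May 28, 2012 falls on a listed holiday. Rolling to the next business day gives May 29, 2012, a Tuesday.
Applying the 3-business-day extension: 3 business days after May 29, 2012 is June 1, 2012.
June 1, 2012 (Friday) is already a business day.
With the 15-day extension, June 1, 2012 becomes June 16, 2012.
June 16, 2012 is a Saturday, so it moves to the next business day, June 19, 2012 (Tuesday).
The final due date is June 19, 2012.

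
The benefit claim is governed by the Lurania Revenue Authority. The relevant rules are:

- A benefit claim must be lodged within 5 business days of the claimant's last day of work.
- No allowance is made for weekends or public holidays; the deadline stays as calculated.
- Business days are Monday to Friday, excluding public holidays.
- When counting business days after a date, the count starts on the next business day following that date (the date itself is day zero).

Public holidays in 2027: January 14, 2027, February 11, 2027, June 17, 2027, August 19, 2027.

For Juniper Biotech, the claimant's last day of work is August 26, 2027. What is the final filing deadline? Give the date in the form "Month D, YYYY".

Counting 5 business days after August 26, 2027 (skipping weekends and listed holidays) reaches September 2, 2027.
September 2, 2027 falls on a Thursday. The rules make no weekend/holiday allowance, so it remains September 2, 2027.
Final deadline: September 2, 2027.

September 2, 2027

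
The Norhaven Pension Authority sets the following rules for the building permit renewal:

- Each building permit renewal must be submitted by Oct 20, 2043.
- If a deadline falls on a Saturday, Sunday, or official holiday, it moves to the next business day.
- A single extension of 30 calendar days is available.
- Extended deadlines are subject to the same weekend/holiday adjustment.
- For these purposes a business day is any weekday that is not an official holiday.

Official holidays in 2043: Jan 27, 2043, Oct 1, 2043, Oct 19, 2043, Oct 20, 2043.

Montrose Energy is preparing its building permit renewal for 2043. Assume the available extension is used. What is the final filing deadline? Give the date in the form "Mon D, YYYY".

Nov 20, 2043

Start from the fixed due date, Oct 20, 2043.
Because Oct 20, 2043 is a listed holiday, the deadline becomes Oct 21, 2043 (Wednesday).
The 30-calendar-day extension moves the deadline from Oct 21, 2043 to Nov 20, 2043.
Nov 20, 2043 falls on a Friday, which is a business day, so no adjustment is needed.
The final due date is Nov 20, 2043.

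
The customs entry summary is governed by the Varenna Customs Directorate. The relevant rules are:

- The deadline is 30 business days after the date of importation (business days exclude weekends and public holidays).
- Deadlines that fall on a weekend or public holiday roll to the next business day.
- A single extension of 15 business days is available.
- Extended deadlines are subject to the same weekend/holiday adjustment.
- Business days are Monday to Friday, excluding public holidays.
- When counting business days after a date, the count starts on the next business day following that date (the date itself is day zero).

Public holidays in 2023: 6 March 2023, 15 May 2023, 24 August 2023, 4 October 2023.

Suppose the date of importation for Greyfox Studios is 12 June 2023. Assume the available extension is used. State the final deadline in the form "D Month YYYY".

30 business days after 12 June 2023, excluding weekends and holidays, is 24 July 2023.
Since 24 July 2023 is a Monday and not a holiday, the date is unchanged.
Applying the 15-business-day extension: 15 business days after 24 July 2023 is 14 August 2023.
14 August 2023 is a Monday and not a listed holiday, so it stands.
Deadline: 14 August 2023.

14 August 2023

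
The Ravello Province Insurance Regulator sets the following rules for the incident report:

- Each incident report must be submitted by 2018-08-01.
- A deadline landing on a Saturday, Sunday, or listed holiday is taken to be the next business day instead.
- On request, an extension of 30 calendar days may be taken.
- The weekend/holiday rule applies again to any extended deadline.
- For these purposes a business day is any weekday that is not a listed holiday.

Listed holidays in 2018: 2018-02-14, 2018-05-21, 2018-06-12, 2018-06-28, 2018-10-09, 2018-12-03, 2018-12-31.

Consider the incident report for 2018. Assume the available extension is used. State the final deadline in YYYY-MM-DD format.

The stated deadline is 2018-08-01.
Since 2018-08-01 is a Wednesday and not a holiday, the date is unchanged.
Applying the 30-calendar-day extension: 2018-08-01 + 30 days = 2018-08-31.
2018-08-31 falls on a Friday, which is a business day, so no adjustment is needed.
The final due date is 2018-08-31.

2018-08-31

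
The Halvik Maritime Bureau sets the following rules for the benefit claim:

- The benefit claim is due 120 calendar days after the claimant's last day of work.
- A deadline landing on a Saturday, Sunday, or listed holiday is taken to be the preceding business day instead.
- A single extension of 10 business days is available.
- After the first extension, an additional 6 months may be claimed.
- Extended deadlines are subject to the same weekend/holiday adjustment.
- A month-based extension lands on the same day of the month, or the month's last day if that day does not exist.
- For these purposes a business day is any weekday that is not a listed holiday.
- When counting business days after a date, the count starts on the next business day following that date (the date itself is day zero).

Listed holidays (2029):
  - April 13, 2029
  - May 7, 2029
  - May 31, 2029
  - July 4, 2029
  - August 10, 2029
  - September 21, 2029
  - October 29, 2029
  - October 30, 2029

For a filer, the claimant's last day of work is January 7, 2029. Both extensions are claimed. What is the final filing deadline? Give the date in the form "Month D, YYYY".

November 21, 2029

120 calendar days after January 7, 2029 is May 7, 2029.
May 7, 2029 falls on a listed holiday. Rolling to the preceding business day gives May 4, 2029, a Friday.
Counting 10 further business days from May 4, 2029 reaches May 21, 2029.
May 21, 2029 (Monday) is already a business day.
The 6 months extension carries May 21, 2029 to November 21, 2029.
November 21, 2029 (Wednesday) is already a business day.
Final deadline: November 21, 2029.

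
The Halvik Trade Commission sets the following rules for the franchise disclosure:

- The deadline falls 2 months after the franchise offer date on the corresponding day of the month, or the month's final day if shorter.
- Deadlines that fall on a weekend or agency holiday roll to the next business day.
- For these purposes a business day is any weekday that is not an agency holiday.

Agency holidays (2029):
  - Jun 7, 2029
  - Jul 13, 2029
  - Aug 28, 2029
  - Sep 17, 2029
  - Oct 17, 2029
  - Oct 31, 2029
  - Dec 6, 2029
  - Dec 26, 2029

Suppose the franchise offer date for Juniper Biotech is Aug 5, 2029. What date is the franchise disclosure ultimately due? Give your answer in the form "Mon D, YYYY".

Oct 5, 2029

2 months after Aug 5, 2029, on the same day of the month, is Oct 5, 2029.
Oct 5, 2029 (Friday) is already a business day.
Final deadline: Oct 5, 2029.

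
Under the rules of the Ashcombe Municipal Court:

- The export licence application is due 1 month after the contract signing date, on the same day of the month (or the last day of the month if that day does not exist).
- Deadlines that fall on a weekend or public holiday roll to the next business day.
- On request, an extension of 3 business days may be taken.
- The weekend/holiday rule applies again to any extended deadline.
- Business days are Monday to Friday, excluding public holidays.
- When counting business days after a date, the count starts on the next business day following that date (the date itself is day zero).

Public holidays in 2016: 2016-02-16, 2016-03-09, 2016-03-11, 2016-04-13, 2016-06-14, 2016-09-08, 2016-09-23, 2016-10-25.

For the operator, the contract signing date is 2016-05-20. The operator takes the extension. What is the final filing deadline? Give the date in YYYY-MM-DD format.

Moving 1 month forward from 2016-05-20 on the corresponding day gives 2016-06-20.
2016-06-20 falls on a Monday, which is a business day, so no adjustment is needed.
Counting 3 further business days from 2016-06-20 reaches 2016-06-23.
2016-06-23 falls on a Thursday, which is a business day, so no adjustment is needed.
The final due date is 2016-06-23.

2016-06-23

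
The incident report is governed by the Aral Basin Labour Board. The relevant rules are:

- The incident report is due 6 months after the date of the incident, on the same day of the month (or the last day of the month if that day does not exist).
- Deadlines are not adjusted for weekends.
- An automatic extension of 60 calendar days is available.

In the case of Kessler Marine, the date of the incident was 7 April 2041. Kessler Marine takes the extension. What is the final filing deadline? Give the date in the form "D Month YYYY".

6 December 2041

6 months after 7 April 2041, on the same day of the month, is 7 October 2041.
7 October 2041 falls on a Monday. The rules make no weekend/holiday allowance, so it remains 7 October 2041.
Applying the 60-calendar-day extension: 7 October 2041 + 60 days = 6 December 2041.
6 December 2041 falls on a Friday. The rules make no weekend/holiday allowance, so it remains 6 December 2041.
So the filing is due 6 December 2041.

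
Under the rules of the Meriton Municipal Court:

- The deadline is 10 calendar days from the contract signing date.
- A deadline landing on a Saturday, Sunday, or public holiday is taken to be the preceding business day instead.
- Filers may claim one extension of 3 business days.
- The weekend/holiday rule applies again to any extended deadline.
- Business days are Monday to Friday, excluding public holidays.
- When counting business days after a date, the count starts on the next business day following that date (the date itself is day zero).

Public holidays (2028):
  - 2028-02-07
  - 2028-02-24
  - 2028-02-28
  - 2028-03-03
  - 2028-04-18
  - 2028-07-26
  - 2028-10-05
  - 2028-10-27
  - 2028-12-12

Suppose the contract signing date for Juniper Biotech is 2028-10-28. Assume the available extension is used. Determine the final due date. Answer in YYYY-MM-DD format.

2028-11-10

Adding 10 calendar days to 2028-10-28 gives 2028-11-07.
2028-11-07 (Tuesday) is already a business day.
The 3-business-day extension runs from 2028-11-07 to 2028-11-10.
2028-11-10 (Friday) is already a business day.
Final deadline: 2028-11-10.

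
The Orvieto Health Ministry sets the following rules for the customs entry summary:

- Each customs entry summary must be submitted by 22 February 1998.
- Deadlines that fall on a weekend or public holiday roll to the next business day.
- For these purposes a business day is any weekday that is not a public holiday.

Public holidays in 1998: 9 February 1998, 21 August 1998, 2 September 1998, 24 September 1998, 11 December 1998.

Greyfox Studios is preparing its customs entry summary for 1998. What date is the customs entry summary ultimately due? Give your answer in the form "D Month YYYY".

The stated deadline is 22 February 1998.
22 February 1998 falls on a Sunday. Rolling to the next business day gives 23 February 1998, a Monday.
So the filing is due 23 February 1998.

23 February 1998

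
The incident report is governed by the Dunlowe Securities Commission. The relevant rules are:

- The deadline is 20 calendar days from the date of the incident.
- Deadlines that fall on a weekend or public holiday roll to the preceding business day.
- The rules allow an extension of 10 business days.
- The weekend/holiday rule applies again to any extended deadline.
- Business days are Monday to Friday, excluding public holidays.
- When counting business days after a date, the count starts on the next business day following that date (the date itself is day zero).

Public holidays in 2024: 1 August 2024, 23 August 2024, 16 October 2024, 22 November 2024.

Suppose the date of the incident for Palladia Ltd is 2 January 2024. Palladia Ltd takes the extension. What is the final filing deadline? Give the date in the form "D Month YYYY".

Trigger date 2 January 2024 + 20 calendar days = 22 January 2024.
22 January 2024 (Monday) is already a business day.
The 10-business-day extension runs from 22 January 2024 to 5 February 2024.
Since 5 February 2024 is a Monday and not a holiday, the date is unchanged.
So the filing is due 5 February 2024.

5 February 2024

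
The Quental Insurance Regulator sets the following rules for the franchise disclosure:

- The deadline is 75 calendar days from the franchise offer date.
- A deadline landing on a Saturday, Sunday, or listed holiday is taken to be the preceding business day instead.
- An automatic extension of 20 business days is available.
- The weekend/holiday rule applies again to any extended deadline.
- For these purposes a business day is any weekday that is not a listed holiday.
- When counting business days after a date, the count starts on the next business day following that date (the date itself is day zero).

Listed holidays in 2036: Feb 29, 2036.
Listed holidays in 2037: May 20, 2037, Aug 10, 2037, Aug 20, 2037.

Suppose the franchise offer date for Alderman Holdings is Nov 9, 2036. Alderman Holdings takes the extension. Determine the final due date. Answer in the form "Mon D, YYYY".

Feb 20, 2037

75 calendar days after Nov 9, 2036 is Jan 23, 2037.
Jan 23, 2037 is a Friday and not a listed holiday, so it stands.
Counting 20 further business days from Jan 23, 2037 reaches Feb 20, 2037.
Feb 20, 2037 is a Friday and not a listed holiday, so it stands.
Final deadline: Feb 20, 2037.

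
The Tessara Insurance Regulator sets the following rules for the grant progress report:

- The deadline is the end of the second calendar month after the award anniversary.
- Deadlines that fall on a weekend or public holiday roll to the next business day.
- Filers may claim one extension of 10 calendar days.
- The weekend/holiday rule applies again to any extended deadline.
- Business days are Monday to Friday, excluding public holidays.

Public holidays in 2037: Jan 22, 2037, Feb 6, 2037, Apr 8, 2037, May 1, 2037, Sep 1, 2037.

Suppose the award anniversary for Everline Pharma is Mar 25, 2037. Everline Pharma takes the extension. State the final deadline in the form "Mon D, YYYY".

The second month after Mar 25, 2037 is May 2037, whose last day is May 31, 2037.
May 31, 2037 falls on a Sunday. Rolling to the next business day gives Jun 1, 2037, a Monday.
Applying the 10-calendar-day extension: Jun 1, 2037 + 10 days = Jun 11, 2037.
Jun 11, 2037 is a Thursday and not a listed holiday, so it stands.
The final due date is Jun 11, 2037.

Jun 11, 2037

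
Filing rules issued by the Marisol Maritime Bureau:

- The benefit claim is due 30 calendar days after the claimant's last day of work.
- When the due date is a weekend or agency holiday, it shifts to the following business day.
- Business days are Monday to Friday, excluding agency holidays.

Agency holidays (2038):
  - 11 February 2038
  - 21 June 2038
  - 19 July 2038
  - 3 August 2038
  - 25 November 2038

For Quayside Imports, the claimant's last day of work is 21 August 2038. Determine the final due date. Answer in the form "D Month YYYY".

20 September 2038

30 calendar days after 21 August 2038 is 20 September 2038.
20 September 2038 falls on a Monday, which is a business day, so no adjustment is needed.
The final due date is 20 September 2038.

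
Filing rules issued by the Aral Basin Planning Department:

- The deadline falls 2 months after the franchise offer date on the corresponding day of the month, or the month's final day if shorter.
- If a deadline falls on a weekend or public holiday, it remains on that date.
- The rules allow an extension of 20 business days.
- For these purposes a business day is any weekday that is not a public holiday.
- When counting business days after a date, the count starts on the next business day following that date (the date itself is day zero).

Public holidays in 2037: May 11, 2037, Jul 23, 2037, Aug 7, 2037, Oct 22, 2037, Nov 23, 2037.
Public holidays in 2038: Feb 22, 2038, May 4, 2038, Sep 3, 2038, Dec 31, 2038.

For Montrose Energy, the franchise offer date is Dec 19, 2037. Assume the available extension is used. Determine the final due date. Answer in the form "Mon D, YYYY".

Mar 22, 2038

2 months from Dec 19, 2037 is Feb 19, 2038.
Feb 19, 2038 is a Friday; no weekend or holiday adjustment applies.
Applying the 20-business-day extension: 20 business days after Feb 19, 2038 is Mar 22, 2038.
Mar 22, 2038 is a Monday; no weekend or holiday adjustment applies.
Deadline: Mar 22, 2038.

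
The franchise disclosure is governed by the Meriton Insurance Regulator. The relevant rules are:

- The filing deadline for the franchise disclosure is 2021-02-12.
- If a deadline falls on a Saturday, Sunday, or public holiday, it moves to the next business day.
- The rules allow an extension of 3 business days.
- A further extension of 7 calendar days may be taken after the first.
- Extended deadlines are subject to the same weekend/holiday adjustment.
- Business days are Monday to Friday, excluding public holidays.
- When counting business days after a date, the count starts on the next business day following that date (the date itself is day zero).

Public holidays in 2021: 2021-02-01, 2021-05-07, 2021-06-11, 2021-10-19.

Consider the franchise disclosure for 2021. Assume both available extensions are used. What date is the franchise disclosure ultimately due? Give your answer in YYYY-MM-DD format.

Start from the fixed due date, 2021-02-12.
Since 2021-02-12 is a Friday and not a holiday, the date is unchanged.
Applying the 3-business-day extension: 3 business days after 2021-02-12 is 2021-02-17.
2021-02-17 (Wednesday) is already a business day.
Applying the 7-calendar-day extension: 2021-02-17 + 7 days = 2021-02-24.
2021-02-24 falls on a Wednesday, which is a business day, so no adjustment is needed.
So the filing is due 2021-02-24.

2021-02-24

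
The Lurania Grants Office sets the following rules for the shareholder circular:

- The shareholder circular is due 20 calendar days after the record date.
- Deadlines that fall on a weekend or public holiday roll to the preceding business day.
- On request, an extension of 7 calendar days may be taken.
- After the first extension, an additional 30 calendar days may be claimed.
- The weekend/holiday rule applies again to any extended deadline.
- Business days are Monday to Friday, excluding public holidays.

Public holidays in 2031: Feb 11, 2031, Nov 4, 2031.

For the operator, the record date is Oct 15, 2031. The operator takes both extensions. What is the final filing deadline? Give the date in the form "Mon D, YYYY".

20 calendar days after Oct 15, 2031 is Nov 4, 2031.
Nov 4, 2031 is a listed holiday; the preceding business day is Nov 3, 2031 (Monday).
Add the 7 calendar-day extension to Nov 3, 2031: Nov 10, 2031.
Nov 10, 2031 falls on a Monday, which is a business day, so no adjustment is needed.
Applying the 30-calendar-day extension: Nov 10, 2031 + 30 days = Dec 10, 2031.
Since Dec 10, 2031 is a Wednesday and not a holiday, the date is unchanged.
So the filing is due Dec 10, 2031.

Dec 10, 2031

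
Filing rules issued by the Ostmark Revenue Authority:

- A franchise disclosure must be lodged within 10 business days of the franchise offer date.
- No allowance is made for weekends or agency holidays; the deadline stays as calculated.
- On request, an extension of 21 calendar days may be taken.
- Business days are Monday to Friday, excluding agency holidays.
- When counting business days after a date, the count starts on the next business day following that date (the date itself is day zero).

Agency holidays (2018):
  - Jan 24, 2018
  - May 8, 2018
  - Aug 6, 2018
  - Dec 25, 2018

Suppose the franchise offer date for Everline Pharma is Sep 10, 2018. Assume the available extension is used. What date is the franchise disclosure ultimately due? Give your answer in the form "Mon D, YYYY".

Oct 15, 2018

Starting the day after Sep 10, 2018 and counting 10 business days lands on Sep 24, 2018.
Sep 24, 2018 is a Monday; no weekend or holiday adjustment applies.
Add the 21 calendar-day extension to Sep 24, 2018: Oct 15, 2018.
Oct 15, 2018 is a Monday; no weekend or holiday adjustment applies.
So the filing is due Oct 15, 2018.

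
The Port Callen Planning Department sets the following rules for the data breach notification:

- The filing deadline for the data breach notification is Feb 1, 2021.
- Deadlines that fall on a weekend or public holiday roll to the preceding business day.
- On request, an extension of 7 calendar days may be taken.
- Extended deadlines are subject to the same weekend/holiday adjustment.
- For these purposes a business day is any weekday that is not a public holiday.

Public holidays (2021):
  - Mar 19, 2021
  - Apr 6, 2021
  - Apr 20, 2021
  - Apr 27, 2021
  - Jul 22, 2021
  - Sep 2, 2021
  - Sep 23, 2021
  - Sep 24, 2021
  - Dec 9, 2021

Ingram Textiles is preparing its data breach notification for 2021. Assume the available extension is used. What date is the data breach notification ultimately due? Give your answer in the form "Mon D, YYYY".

Start from the fixed due date, Feb 1, 2021.
Since Feb 1, 2021 is a Monday and not a holiday, the date is unchanged.
With the 7-day extension, Feb 1, 2021 becomes Feb 8, 2021.
Feb 8, 2021 is a Monday and not a listed holiday, so it stands.
The final due date is Feb 8, 2021.

Feb 8, 2021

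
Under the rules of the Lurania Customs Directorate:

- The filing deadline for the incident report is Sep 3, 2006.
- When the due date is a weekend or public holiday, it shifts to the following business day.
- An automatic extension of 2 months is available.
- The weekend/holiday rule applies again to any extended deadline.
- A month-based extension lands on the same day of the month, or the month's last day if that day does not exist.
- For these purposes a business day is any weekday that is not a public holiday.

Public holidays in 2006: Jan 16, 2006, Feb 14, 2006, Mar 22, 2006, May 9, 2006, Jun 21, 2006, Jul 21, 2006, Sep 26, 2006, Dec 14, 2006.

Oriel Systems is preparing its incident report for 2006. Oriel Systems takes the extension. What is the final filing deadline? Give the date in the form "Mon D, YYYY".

The statutory due date is Sep 3, 2006.
Sep 3, 2006 falls on a Sunday. Rolling to the next business day gives Sep 4, 2006, a Monday.
Add 2 months to Sep 4, 2006: Nov 4, 2006.
Nov 4, 2006 falls on a Saturday. Rolling to the next business day gives Nov 6, 2006, a Monday.
Deadline: Nov 6, 2006.

Nov 6, 2006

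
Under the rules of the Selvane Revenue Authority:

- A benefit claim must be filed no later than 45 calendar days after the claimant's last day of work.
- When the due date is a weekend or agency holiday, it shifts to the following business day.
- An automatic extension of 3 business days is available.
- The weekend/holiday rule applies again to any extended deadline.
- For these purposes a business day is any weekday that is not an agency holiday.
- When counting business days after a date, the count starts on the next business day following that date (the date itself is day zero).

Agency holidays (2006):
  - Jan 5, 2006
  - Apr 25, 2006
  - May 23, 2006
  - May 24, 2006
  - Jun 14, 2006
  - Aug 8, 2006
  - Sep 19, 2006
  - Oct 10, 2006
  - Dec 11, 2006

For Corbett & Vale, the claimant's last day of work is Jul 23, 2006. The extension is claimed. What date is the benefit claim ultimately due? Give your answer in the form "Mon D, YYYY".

From Jul 23, 2006, 45 calendar days later is Sep 6, 2006.
Sep 6, 2006 falls on a Wednesday, which is a business day, so no adjustment is needed.
Counting 3 further business days from Sep 6, 2006 reaches Sep 11, 2006.
Sep 11, 2006 falls on a Monday, which is a business day, so no adjustment is needed.
Deadline: Sep 11, 2006.

Sep 11, 2006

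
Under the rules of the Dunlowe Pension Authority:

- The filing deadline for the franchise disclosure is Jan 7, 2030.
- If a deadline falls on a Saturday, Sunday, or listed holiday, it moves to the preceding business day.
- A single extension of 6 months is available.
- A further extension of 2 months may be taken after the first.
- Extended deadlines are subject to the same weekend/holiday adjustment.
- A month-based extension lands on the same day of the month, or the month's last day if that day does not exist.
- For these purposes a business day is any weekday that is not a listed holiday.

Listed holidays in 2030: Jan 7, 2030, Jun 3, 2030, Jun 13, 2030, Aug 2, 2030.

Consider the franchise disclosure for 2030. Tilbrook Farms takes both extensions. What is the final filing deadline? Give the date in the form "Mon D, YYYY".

Sep 4, 2030

The statutory due date is Jan 7, 2030.
Jan 7, 2030 is a listed holiday, so it moves to the preceding business day, Jan 4, 2030 (Friday).
The 6 months extension carries Jan 4, 2030 to Jul 4, 2030.
Since Jul 4, 2030 is a Thursday and not a holiday, the date is unchanged.
Applying the 2 months extension: 2 months after Jul 4, 2030 is Sep 4, 2030.
Since Sep 4, 2030 is a Wednesday and not a holiday, the date is unchanged.
Deadline: Sep 4, 2030.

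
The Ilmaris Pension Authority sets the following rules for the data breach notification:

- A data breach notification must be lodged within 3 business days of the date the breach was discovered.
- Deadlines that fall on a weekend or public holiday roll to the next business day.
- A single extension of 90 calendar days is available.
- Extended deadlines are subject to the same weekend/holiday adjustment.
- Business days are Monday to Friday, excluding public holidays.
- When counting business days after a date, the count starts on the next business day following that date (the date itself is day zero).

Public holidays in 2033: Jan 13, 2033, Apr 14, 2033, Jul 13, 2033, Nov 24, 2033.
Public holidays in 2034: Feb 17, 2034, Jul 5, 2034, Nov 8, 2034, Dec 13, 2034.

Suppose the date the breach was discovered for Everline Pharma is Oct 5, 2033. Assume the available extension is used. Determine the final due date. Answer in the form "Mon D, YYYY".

Counting 3 business days after Oct 5, 2033 (skipping weekends and listed holidays) reaches Oct 10, 2033.
Oct 10, 2033 (Monday) is already a business day.
Add the 90 calendar-day extension to Oct 10, 2033: Jan 8, 2034.
Jan 8, 2034 falls on a Sunday. Rolling to the next business day gives Jan 9, 2034, a Monday.
So the filing is due Jan 9, 2034.

Jan 9, 2034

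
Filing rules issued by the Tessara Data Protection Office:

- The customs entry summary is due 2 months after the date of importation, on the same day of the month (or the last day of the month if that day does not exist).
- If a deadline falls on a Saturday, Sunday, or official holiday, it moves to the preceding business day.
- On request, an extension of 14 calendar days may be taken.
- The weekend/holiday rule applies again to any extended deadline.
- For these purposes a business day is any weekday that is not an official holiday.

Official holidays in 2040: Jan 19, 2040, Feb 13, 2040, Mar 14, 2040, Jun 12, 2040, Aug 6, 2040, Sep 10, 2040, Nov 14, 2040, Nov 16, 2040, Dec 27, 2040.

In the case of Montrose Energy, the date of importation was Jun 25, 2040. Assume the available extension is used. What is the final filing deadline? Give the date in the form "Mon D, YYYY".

Sep 7, 2040

Moving 2 months forward from Jun 25, 2040 on the corresponding day gives Aug 25, 2040.
Aug 25, 2040 is a Saturday, so it moves to the preceding business day, Aug 24, 2040 (Friday).
With the 14-day extension, Aug 24, 2040 becomes Sep 7, 2040.
Sep 7, 2040 is a Friday and not a listed holiday, so it stands.
Final deadline: Sep 7, 2040.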